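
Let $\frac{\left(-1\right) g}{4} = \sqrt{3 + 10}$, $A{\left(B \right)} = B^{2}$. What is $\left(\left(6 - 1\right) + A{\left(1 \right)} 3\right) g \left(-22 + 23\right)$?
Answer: $- 32 \sqrt{13} \approx -115.38$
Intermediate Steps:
$g = - 4 \sqrt{13}$ ($g = - 4 \sqrt{3 + 10} = - 4 \sqrt{13} \approx -14.422$)
$\left(\left(6 - 1\right) + A{\left(1 \right)} 3\right) g \left(-22 + 23\right) = \left(\left(6 - 1\right) + 1^{2} \cdot 3\right) - 4 \sqrt{13} \left(-22 + 23\right) = \left(5 + 1 \cdot 3\right) - 4 \sqrt{13} \cdot 1 = \left(5 + 3\right) \left(- 4 \sqrt{13}\right) = 8 \left(- 4 \sqrt{13}\right) = - 32 \sqrt{13}$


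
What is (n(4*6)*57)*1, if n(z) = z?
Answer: 1368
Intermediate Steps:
(n(4*6)*57)*1 = ((4*6)*57)*1 = (24*57)*1 = 1368*1 = 1368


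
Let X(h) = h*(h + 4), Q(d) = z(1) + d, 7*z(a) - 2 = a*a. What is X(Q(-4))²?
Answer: 5625/2401 ≈ 2.3428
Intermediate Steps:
z(a) = 2/7 + a²/7 (z(a) = 2/7 + (a*a)/7 = 2/7 + a²/7)
Q(d) = 3/7 + d (Q(d) = (2/7 + (⅐)*1²) + d = (2/7 + (⅐)*1) + d = (2/7 + ⅐) + d = 3/7 + d)
X(h) = h*(4 + h)
X(Q(-4))² = ((3/7 - 4)*(4 + (3/7 - 4)))² = (-25*(4 - 25/7)/7)² = (-25/7*3/7)² = (-75/49)² = 5625/2401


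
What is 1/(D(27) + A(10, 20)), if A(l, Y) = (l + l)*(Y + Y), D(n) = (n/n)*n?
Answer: 1/827 ≈ 0.0012092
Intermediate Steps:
D(n) = n (D(n) = 1*n = n)
A(l, Y) = 4*Y*l (A(l, Y) = (2*l)*(2*Y) = 4*Y*l)
1/(D(27) + A(10, 20)) = 1/(27 + 4*20*10) = 1/(27 + 800) = 1/827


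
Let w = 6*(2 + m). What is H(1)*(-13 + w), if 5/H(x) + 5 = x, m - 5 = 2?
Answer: -205/4 ≈ -51.250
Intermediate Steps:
m = 7 (m = 5 + 2 = 7)
H(x) = 5/(-5 + x)
w = 54 (w = 6*(2 + 7) = 6*9 = 54)
H(1)*(-13 + w) = (5/(-5 + 1))*(-13 + 54) = (5/(-4))*41 = (5*(-¼))*41 = -5/4*41 = -205/4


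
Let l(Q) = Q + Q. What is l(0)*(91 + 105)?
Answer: 0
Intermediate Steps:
l(Q) = 2*Q
l(0)*(91 + 105) = (2*0)*(91 + 105) = 0*196 = 0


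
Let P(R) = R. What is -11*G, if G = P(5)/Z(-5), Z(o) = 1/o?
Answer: 275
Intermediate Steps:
G = -25 (G = 5/(1/(-5)) = 5/(-⅕) = 5*(-5) = -25)
-11*G = -11*(-25) = 275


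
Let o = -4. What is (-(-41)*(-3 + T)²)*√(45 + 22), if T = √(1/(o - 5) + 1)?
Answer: -164*√134 + 3649*√67/9 ≈ 1420.3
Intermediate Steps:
T = 2*√2/3 (T = √(1/(-4 - 5) + 1) = √(1/(-9) + 1) = √(-⅑ + 1) = √(8/9) = 2*√2/3 ≈ 0.94281)
(-(-41)*(-3 + T)²)*√(45 + 22) = (-(-41)*(-3 + 2*√2/3)²)*√(45 + 22) = (41*(-3 + 2*√2/3)²)*√67 = 41*√67*(-3 + 2*√2/3)²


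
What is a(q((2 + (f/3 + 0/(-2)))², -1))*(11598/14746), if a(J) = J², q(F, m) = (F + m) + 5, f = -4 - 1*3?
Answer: 2646277/199071 ≈ 13.293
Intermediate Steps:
f = -7 (f = -4 - 3 = -7)
q(F, m) = 5 + F + m
a(q((2 + (f/3 + 0/(-2)))², -1))*(11598/14746) = (5 + (2 + (-7/3 + 0/(-2)))² - 1)²*(11598/14746) = (5 + (2 + (-7*⅓ + 0*(-½)))² - 1)²*(11598*(1/14746)) = (5 + (2 + (-7/3 + 0))² - 1)²*(5799/7373) = (5 + (2 - 7/3)² - 1)²*(5799/7373) = (5 + (-⅓)² - 1)²*(5799/7373) = (5 + ⅑ - 1)²*(5799/7373) = (37/9)²*(5799/7373) = (1369/81)*(5799/7373) = 2646277/199071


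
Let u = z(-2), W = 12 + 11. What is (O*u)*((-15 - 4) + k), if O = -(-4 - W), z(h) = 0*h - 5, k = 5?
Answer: 1890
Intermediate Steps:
W = 23
z(h) = -5 (z(h) = 0 - 5 = -5)
u = -5
O = 27 (O = -(-4 - 1*23) = -(-4 - 23) = -1*(-27) = 27)
(O*u)*((-15 - 4) + k) = (27*(-5))*((-15 - 4) + 5) = -135*(-19 + 5) = -135*(-14) = 1890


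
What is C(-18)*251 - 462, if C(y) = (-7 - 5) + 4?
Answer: -2470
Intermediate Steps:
C(y) = -8 (C(y) = -12 + 4 = -8)
C(-18)*251 - 462 = -8*251 - 462 = -2008 - 462 = -2470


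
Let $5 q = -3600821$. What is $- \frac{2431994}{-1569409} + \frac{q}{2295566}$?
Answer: $\frac{3180407544033}{2573344243210} \approx 1.2359$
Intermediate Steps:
$q = - \frac{3600821}{5}$ ($q = \frac{1}{5} \left(-3600821\right) = - \frac{3600821}{5} \approx -7.2016 \cdot 10^{5}$)
$- \frac{2431994}{-1569409} + \frac{q}{2295566} = - \frac{2431994}{-1569409} - \frac{3600821}{5 \cdot 2295566} = \left(-2431994\right) \left(- \frac{1}{1569409}\right) - \frac{514403}{1639690} = \frac{2431994}{1569409} - \frac{514403}{1639690} = \frac{3180407544033}{2573344243210}$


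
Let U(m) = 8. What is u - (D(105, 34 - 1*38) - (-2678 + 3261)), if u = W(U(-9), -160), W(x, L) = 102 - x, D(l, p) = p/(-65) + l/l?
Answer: 43936/65 ≈ 675.94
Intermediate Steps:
D(l, p) = 1 - p/65 (D(l, p) = p*(-1/65) + 1 = -p/65 + 1 = 1 - p/65)
u = 94 (u = 102 - 1*8 = 102 - 8 = 94)
u - (D(105, 34 - 1*38) - (-2678 + 3261)) = 94 - ((1 - (34 - 1*38)/65) - (-2678 + 3261)) = 94 - ((1 - (34 - 38)/65) - 1*583) = 94 - ((1 - 1/65*(-4)) - 583) = 94 - ((1 + 4/65) - 583) = 94 - (69/65 - 583) = 94 - 1*(-37826/65) = 94 + 37826/65 = 43936/65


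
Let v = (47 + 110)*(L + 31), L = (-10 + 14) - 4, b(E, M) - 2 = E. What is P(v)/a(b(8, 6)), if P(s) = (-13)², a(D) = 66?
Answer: 169/66 ≈ 2.5606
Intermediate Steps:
b(E, M) = 2 + E
L = 0 (L = 4 - 4 = 0)
v = 4867 (v = (47 + 110)*(0 + 31) = 157*31 = 4867)
P(s) = 169
P(v)/a(b(8, 6)) = 169/66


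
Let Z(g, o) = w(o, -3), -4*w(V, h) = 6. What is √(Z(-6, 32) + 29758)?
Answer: √119026/2 ≈ 172.50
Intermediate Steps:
w(V, h) = -3/2 (w(V, h) = -¼*6 = -3/2)
Z(g, o) = -3/2
√(Z(-6, 32) + 29758) = √(-3/2 + 29758) = √(59513/2) = √119026/2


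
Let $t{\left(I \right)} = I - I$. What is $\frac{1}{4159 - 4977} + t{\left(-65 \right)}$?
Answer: $- \frac{1}{818} \approx -0.0012225$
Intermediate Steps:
$t{\left(I \right)} = 0$
$\frac{1}{4159 - 4977} + t{\left(-65 \right)} = \frac{1}{4159 - 4977} + 0 = \frac{1}{-818} + 0 = - \frac{1}{818} + 0 = - \frac{1}{818}$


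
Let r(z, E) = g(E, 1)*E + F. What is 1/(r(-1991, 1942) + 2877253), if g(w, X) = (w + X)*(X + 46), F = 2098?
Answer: 1/180224733 ≈ 5.5486e-9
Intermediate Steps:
g(w, X) = (46 + X)*(X + w) (g(w, X) = (X + w)*(46 + X) = (46 + X)*(X + w))
r(z, E) = 2098 + E*(47 + 47*E) (r(z, E) = (1² + 46*1 + 46*E + 1*E)*E + 2098 = (1 + 46 + 46*E + E)*E + 2098 = (47 + 47*E)*E + 2098 = E*(47 + 47*E) + 2098 = 2098 + E*(47 + 47*E))
1/(r(-1991, 1942) + 2877253) = 1/((2098 + 47*1942*(1 + 1942)) + 2877253) = 1/((2098 + 47*1942*1943) + 2877253) = 1/((2098 + 177345382) + 2877253) = 1/(177347480 + 2877253) = 1/180224733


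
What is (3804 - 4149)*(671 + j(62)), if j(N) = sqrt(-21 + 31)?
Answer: -231495 - 345*sqrt(10) ≈ -2.3259e+5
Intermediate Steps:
j(N) = sqrt(10)
(3804 - 4149)*(671 + j(62)) = (3804 - 4149)*(671 + sqrt(10)) = -345*(671 + sqrt(10)) = -231495 - 345*sqrt(10)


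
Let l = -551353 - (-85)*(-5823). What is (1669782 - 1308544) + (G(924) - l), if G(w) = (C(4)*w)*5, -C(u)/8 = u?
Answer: 1259706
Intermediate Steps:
C(u) = -8*u
l = -1046308 (l = -551353 - 1*494955 = -551353 - 494955 = -1046308)
G(w) = -160*w (G(w) = ((-8*4)*w)*5 = -32*w*5 = -160*w)
(1669782 - 1308544) + (G(924) - l) = (1669782 - 1308544) + (-160*924 - 1*(-1046308)) = 361238 + (-147840 + 1046308) = 361238 + 898468 = 1259706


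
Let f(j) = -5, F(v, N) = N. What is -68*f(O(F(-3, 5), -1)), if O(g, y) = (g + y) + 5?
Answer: 340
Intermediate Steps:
O(g, y) = 5 + g + y
-68*f(O(F(-3, 5), -1)) = -68*(-5) = 340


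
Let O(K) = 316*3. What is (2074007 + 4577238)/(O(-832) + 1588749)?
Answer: 6651245/1589697 ≈ 4.1840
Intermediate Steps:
O(K) = 948
(2074007 + 4577238)/(O(-832) + 1588749) = (2074007 + 4577238)/(948 + 1588749) = 6651245/1589697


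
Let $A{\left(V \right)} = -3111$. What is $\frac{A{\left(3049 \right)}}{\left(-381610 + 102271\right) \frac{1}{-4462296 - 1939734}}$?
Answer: $- \frac{6638905110}{93113} \approx -71300.0$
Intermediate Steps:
$\frac{A{\left(3049 \right)}}{\left(-381610 + 102271\right) \frac{1}{-4462296 - 1939734}} = - \frac{3111}{\left(-381610 + 102271\right) \frac{1}{-4462296 - 1939734}} = - \frac{3111}{\left(-279339\right) \frac{1}{-6402030}} = - \frac{3111}{\left(-279339\right) \left(- \frac{1}{6402030}\right)} = - \frac{3111}{\frac{93113}{2134010}} = \left(-3111\right) \frac{2134010}{93113} = - \frac{6638905110}{93113}$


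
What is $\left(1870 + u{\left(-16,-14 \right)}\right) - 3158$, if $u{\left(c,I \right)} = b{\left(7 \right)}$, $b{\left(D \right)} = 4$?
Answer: $-1284$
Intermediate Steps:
$u{\left(c,I \right)} = 4$
$\left(1870 + u{\left(-16,-14 \right)}\right) - 3158 = \left(1870 + 4\right) - 3158 = 1874 - 3158 = -1284$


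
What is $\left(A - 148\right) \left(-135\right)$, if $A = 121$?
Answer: $3645$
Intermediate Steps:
$\left(A - 148\right) \left(-135\right) = \left(121 - 148\right) \left(-135\right) = \left(-27\right) \left(-135\right) = 3645$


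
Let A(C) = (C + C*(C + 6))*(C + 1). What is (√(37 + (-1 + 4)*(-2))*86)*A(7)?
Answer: 67424*√31 ≈ 3.7540e+5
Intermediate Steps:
A(C) = (1 + C)*(C + C*(6 + C)) (A(C) = (C + C*(6 + C))*(1 + C) = (1 + C)*(C + C*(6 + C)))
(√(37 + (-1 + 4)*(-2))*86)*A(7) = (√(37 + (-1 + 4)*(-2))*86)*(7*(7 + 7² + 8*7)) = (√(37 + 3*(-2))*86)*(7*(7 + 49 + 56)) = (√(37 - 6)*86)*(7*112) = (√31*86)*784 = (86*√31)*784 = 67424*√31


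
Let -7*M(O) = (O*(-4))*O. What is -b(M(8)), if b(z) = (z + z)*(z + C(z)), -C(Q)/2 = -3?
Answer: -152576/49 ≈ -3113.8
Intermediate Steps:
M(O) = 4*O²/7 (M(O) = -O*(-4)*O/7 = -(-4*O)*O/7 = -(-4)*O²/7 = 4*O²/7)
C(Q) = 6 (C(Q) = -2*(-3) = 6)
b(z) = 2*z*(6 + z) (b(z) = (z + z)*(z + 6) = (2*z)*(6 + z) = 2*z*(6 + z))
-b(M(8)) = -2*(4/7)*8²*(6 + (4/7)*8²) = -2*(4/7)*64*(6 + (4/7)*64) = -2*256*(6 + 256/7)/7 = -2*256*298/(7*7) = -1*152576/49 = -152576/49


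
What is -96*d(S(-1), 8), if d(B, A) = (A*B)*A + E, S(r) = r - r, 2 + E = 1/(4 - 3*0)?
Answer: 168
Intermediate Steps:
E = -7/4 (E = -2 + 1/(4 - 3*0) = -2 + 1/(4 + 0) = -2 + 1/4 = -2 + ¼ = -7/4 ≈ -1.7500)
S(r) = 0
d(B, A) = -7/4 + B*A² (d(B, A) = (A*B)*A - 7/4 = B*A² - 7/4 = -7/4 + B*A²)
-96*d(S(-1), 8) = -96*(-7/4 + 0*8²) = -96*(-7/4 + 0*64) = -96*(-7/4 + 0) = -96*(-7/4) = 168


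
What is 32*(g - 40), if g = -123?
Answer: -5216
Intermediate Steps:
32*(g - 40) = 32*(-123 - 40) = 32*(-163) = -5216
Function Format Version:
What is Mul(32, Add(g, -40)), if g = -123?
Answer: -5216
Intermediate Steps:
Mul(32, Add(g, -40)) = Mul(32, Add(-123, -40)) = Mul(32, -163) = -5216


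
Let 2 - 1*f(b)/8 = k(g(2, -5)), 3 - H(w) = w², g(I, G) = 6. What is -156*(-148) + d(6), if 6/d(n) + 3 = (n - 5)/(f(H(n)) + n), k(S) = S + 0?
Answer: 1823796/79 ≈ 23086.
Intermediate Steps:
H(w) = 3 - w²
k(S) = S
f(b) = -32 (f(b) = 16 - 8*6 = 16 - 48 = -32)
d(n) = 6/(-3 + (-5 + n)/(-32 + n)) (d(n) = 6/(-3 + (n - 5)/(-32 + n)) = 6/(-3 + (-5 + n)/(-32 + n)))
-156*(-148) + d(6) = -156*(-148) + 6*(32 - 1*6)/(-91 + 2*6) = 23088 + 6*(32 - 6)/(-91 + 12) = 23088 + 6*26/(-79) = 23088 + 6*(-1/79)*26 = 23088 - 156/79 = 1823796/79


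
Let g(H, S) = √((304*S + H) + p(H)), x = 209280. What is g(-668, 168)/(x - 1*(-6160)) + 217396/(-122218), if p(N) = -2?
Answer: -108698/61109 + √50402/215440 ≈ -1.7777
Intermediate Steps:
g(H, S) = √(-2 + H + 304*S) (g(H, S) = √((304*S + H) - 2) = √((H + 304*S) - 2) = √(-2 + H + 304*S))
g(-668, 168)/(x - 1*(-6160)) + 217396/(-122218) = √(-2 - 668 + 304*168)/(209280 - 1*(-6160)) + 217396/(-122218) = √(-2 - 668 + 51072)/(209280 + 6160) + 217396*(-1/122218) = √50402/215440 - 108698/61109 = -108698/61109 + √50402/215440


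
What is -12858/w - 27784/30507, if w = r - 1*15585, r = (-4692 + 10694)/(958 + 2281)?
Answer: -131837499958/1539804613191 ≈ -0.085620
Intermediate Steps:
r = 6002/3239 ≈ 1.8530
w = -50473813/3239 (w = 6002/3239 - 1*15585 = 6002/3239 - 15585 = -50473813/3239 ≈ -15583.)
-12858/w - 27784/30507 = -12858/(-50473813/3239) - 27784/30507 = -12858*(-3239/50473813) - 27784*1/30507 = 41647062/50473813 - 27784/30507 = -131837499958/1539804613191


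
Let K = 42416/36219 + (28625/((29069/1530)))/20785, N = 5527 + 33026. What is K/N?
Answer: 5442793632278/168734834579245131 ≈ 3.2256e-5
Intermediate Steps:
N = 38553
K = 5442793632278/4376697911427 (K = 42416*(1/36219) + (28625/((29069*(1/1530))))*(1/20785) = 42416/36219 + (28625/(29069/1530))*(1/20785) = 42416/36219 + (28625*(1530/29069))*(1/20785) = 42416/36219 + (43796250/29069)*(1/20785) = 42416/36219 + 8759250/120839833 = 5442793632278/4376697911427 ≈ 1.2436)
K/N = (5442793632278/4376697911427)/38553 = (5442793632278/4376697911427)*(1/38553) = 5442793632278/168734834579245131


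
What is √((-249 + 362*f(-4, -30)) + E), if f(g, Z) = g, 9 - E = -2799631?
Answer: √2797943 ≈ 1672.7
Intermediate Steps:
E = 2799640 (E = 9 - 1*(-2799631) = 9 + 2799631 = 2799640)
√((-249 + 362*f(-4, -30)) + E) = √((-249 + 362*(-4)) + 2799640) = √((-249 - 1448) + 2799640) = √(-1697 + 2799640) = √2797943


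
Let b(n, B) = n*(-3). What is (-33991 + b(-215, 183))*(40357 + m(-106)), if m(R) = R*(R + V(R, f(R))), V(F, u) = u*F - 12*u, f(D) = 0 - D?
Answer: -45932147586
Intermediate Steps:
b(n, B) = -3*n
f(D) = -D
V(F, u) = -12*u + F*u (V(F, u) = F*u - 12*u = -12*u + F*u)
m(R) = R*(R - R*(-12 + R)) (m(R) = R*(R + (-R)*(-12 + R)) = R*(R - R*(-12 + R)))
(-33991 + b(-215, 183))*(40357 + m(-106)) = (-33991 - 3*(-215))*(40357 + (-106)²*(13 - 1*(-106))) = (-33991 + 645)*(40357 + 11236*(13 + 106)) = -33346*(40357 + 11236*119) = -33346*(40357 + 1337084) = -33346*1377441 = -45932147586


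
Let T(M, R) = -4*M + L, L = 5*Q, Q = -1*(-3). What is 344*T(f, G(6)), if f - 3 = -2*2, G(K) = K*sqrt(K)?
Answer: 6536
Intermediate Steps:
G(K) = K**(3/2)
f = -1 (f = 3 - 2*2 = 3 - 4 = -1)
Q = 3
L = 15 (L = 5*3 = 15)
T(M, R) = 15 - 4*M (T(M, R) = -4*M + 15 = 15 - 4*M)
344*T(f, G(6)) = 344*(15 - 4*(-1)) = 344*(15 + 4) = 344*19 = 6536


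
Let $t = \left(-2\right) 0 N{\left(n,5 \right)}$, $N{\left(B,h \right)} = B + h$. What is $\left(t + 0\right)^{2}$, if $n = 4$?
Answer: $0$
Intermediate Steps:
$t = 0$ ($t = \left(-2\right) 0 \left(4 + 5\right) = 0 \cdot 9 = 0$)
$\left(t + 0\right)^{2} = \left(0 + 0\right)^{2} = 0^{2} = 0$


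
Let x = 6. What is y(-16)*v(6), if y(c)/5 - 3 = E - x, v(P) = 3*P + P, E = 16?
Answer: 1560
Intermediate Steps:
v(P) = 4*P
y(c) = 65 (y(c) = 15 + 5*(16 - 1*6) = 15 + 5*(16 - 6) = 15 + 5*10 = 15 + 50 = 65)
y(-16)*v(6) = 65*(4*6) = 65*24 = 1560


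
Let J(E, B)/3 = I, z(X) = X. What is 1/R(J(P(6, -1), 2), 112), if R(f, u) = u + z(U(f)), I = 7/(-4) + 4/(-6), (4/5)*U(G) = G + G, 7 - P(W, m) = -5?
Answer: 8/751 ≈ 0.010652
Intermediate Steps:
P(W, m) = 12 (P(W, m) = 7 - 1*(-5) = 7 + 5 = 12)
U(G) = 5*G/2 (U(G) = 5*(G + G)/4 = 5*(2*G)/4 = 5*G/2)
I = -29/12 (I = 7*(-¼) + 4*(-⅙) = -7/4 - ⅔ = -29/12 ≈ -2.4167)
J(E, B) = -29/4 (J(E, B) = 3*(-29/12) = -29/4)
R(f, u) = u + 5*f/2
1/R(J(P(6, -1), 2), 112) = 1/(112 + (5/2)*(-29/4)) = 1/(112 - 145/8) = 1/(751/8) = 8/751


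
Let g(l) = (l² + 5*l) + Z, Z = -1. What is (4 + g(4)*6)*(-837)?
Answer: -179118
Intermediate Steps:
g(l) = -1 + l² + 5*l (g(l) = (l² + 5*l) - 1 = -1 + l² + 5*l)
(4 + g(4)*6)*(-837) = (4 + (-1 + 4² + 5*4)*6)*(-837) = (4 + (-1 + 16 + 20)*6)*(-837) = (4 + 35*6)*(-837) = (4 + 210)*(-837) = 214*(-837) = -179118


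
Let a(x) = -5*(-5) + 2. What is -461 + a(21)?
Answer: -434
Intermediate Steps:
a(x) = 27 (a(x) = 25 + 2 = 27)
-461 + a(21) = -461 + 27 = -434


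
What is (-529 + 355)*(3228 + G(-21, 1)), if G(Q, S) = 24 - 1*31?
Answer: -560454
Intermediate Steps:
G(Q, S) = -7 (G(Q, S) = 24 - 31 = -7)
(-529 + 355)*(3228 + G(-21, 1)) = (-529 + 355)*(3228 - 7) = -174*3221 = -560454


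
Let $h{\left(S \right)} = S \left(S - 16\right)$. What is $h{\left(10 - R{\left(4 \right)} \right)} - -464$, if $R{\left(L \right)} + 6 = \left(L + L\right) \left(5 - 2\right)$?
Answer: $656$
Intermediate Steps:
$R{\left(L \right)} = -6 + 6 L$ ($R{\left(L \right)} = -6 + \left(L + L\right) \left(5 - 2\right) = -6 + 2 L 3 = -6 + 6 L$)
$h{\left(S \right)} = S \left(-16 + S\right)$
$h{\left(10 - R{\left(4 \right)} \right)} - -464 = \left(10 - \left(-6 + 6 \cdot 4\right)\right) \left(-16 + \left(10 - \left(-6 + 6 \cdot 4\right)\right)\right) - -464 = \left(10 - \left(-6 + 24\right)\right) \left(-16 + \left(10 - \left(-6 + 24\right)\right)\right) + 464 = \left(10 - 18\right) \left(-16 + \left(10 - 18\right)\right) + 464 = - 8 \left(-16 - 8\right) + 464 = \left(-8\right) \left(-24\right) + 464 = 192 + 464 = 656$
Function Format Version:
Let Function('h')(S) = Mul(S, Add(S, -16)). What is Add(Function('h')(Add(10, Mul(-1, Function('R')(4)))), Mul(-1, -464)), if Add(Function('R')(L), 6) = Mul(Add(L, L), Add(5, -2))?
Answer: 656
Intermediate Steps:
Function('R')(L) = Add(-6, Mul(6, L)) (Function('R')(L) = Add(-6, Mul(Add(L, L), Add(5, -2))) = Add(-6, Mul(Mul(2, L), 3)) = Add(-6, Mul(6, L)))
Function('h')(S) = Mul(S, Add(-16, S))
Add(Function('h')(Add(10, Mul(-1, Function('R')(4)))), Mul(-1, -464)) = Add(Mul(Add(10, Mul(-1, Add(-6, Mul(6, 4)))), Add(-16, Add(10, Mul(-1, Add(-6, Mul(6, 4)))))), Mul(-1, -464)) = Add(Mul(Add(10, Mul(-1, Add(-6, 24))), Add(-16, Add(10, Mul(-1, Add(-6, 24))))), 464) = Add(Mul(Add(10, Mul(-1, 18)), Add(-16, Add(10, Mul(-1, 18)))), 464) = Add(Mul(Add(10, -18), Add(-16, Add(10, -18))), 464) = Add(Mul(-8, Add(-16, -8)), 464) = Add(Mul(-8, -24), 464) = Add(192, 464) = 656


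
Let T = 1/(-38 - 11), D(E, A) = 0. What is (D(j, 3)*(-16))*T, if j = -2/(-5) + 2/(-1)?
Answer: 0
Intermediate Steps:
j = -8/5 (j = -2*(-⅕) + 2*(-1) = ⅖ - 2 = -8/5 ≈ -1.6000)
T = -1/49 (T = 1/(-49) = -1/49 ≈ -0.020408)
(D(j, 3)*(-16))*T = (0*(-16))*(-1/49) = 0*(-1/49) = 0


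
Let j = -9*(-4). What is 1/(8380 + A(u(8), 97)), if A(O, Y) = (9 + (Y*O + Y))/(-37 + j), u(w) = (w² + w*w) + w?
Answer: -1/4918 ≈ -0.00020333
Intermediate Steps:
j = 36
u(w) = w + 2*w² (u(w) = (w² + w²) + w = 2*w² + w = w + 2*w²)
A(O, Y) = -9 - Y - O*Y (A(O, Y) = (9 + (Y*O + Y))/(-37 + 36) = (9 + (O*Y + Y))/(-1) = (9 + (Y + O*Y))*(-1) = (9 + Y + O*Y)*(-1) = -9 - Y - O*Y)
1/(8380 + A(u(8), 97)) = 1/(8380 + (-9 - 1*97 - 1*8*(1 + 2*8)*97)) = 1/(8380 + (-9 - 97 - 1*8*(1 + 16)*97)) = 1/(8380 + (-9 - 97 - 1*8*17*97)) = 1/(8380 + (-9 - 97 - 1*136*97)) = 1/(8380 + (-9 - 97 - 13192)) = 1/(8380 - 13298) = 1/(-4918) = -1/4918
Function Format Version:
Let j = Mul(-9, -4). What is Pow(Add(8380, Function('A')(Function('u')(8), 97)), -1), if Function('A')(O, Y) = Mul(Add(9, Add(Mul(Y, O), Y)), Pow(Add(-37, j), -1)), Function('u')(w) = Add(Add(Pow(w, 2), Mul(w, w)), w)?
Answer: Rational(-1, 4918) ≈ -0.00020333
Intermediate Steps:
j = 36
Function('u')(w) = Add(w, Mul(2, Pow(w, 2))) (Function('u')(w) = Add(Add(Pow(w, 2), Pow(w, 2)), w) = Add(Mul(2, Pow(w, 2)), w) = Add(w, Mul(2, Pow(w, 2))))
Function('A')(O, Y) = Add(-9, Mul(-1, Y), Mul(-1, O, Y)) (Function('A')(O, Y) = Mul(Add(9, Add(Mul(Y, O), Y)), Pow(Add(-37, 36), -1)) = Mul(Add(9, Add(Mul(O, Y), Y)), Pow(-1, -1)) = Mul(Add(9, Add(Y, Mul(O, Y))), -1) = Mul(Add(9, Y, Mul(O, Y)), -1) = Add(-9, Mul(-1, Y), Mul(-1, O, Y)))
Pow(Add(8380, Function('A')(Function('u')(8), 97)), -1) = Pow(Add(8380, Add(-9, Mul(-1, 97), Mul(-1, Mul(8, Add(1, Mul(2, 8))), 97))), -1) = Pow(Add(8380, Add(-9, -97, Mul(-1, Mul(8, Add(1, 16)), 97))), -1) = Pow(Add(8380, Add(-9, -97, Mul(-1, Mul(8, 17), 97))), -1) = Pow(Add(8380, Add(-9, -97, Mul(-1, 136, 97))), -1) = Pow(Add(8380, Add(-9, -97, -13192)), -1) = Pow(Add(8380, -13298), -1) = Pow(-4918, -1) = Rational(-1, 4918)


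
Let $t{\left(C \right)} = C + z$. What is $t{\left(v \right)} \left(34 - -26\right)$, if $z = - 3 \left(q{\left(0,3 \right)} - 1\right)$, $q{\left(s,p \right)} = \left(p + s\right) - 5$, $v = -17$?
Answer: $-480$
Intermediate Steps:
$q{\left(s,p \right)} = -5 + p + s$
$z = 9$ ($z = - 3 \left(\left(-5 + 3 + 0\right) - 1\right) = - 3 \left(-2 - 1\right) = \left(-3\right) \left(-3\right) = 9$)
$t{\left(C \right)} = 9 + C$ ($t{\left(C \right)} = C + 9 = 9 + C$)
$t{\left(v \right)} \left(34 - -26\right) = \left(9 - 17\right) \left(34 - -26\right) = - 8 \left(34 + 26\right) = \left(-8\right) 60 = -480$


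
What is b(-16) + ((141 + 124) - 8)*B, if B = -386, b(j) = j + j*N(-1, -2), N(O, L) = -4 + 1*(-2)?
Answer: -99122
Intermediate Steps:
N(O, L) = -6 (N(O, L) = -4 - 2 = -6)
b(j) = -5*j (b(j) = j + j*(-6) = j - 6*j = -5*j)
b(-16) + ((141 + 124) - 8)*B = -5*(-16) + ((141 + 124) - 8)*(-386) = 80 + (265 - 8)*(-386) = 80 + 257*(-386) = 80 - 99202 = -99122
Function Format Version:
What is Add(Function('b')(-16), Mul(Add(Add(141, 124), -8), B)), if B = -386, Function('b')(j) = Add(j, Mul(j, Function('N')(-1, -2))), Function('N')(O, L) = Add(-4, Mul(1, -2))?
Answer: -99122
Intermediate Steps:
Function('N')(O, L) = -6 (Function('N')(O, L) = Add(-4, -2) = -6)
Function('b')(j) = Mul(-5, j) (Function('b')(j) = Add(j, Mul(j, -6)) = Add(j, Mul(-6, j)) = Mul(-5, j))
Add(Function('b')(-16), Mul(Add(Add(141, 124), -8), B)) = Add(Mul(-5, -16), Mul(Add(Add(141, 124), -8), -386)) = Add(80, Mul(Add(265, -8), -386)) = Add(80, Mul(257, -386)) = Add(80, -99202) = -99122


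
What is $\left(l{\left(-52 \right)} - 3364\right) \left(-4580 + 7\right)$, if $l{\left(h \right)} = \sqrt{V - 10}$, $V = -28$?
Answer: $15383572 - 4573 i \sqrt{38} \approx 1.5384 \cdot 10^{7} - 28190.0 i$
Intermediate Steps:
$l{\left(h \right)} = i \sqrt{38}$ ($l{\left(h \right)} = \sqrt{-28 - 10} = \sqrt{-38} = i \sqrt{38}$)
$\left(l{\left(-52 \right)} - 3364\right) \left(-4580 + 7\right) = \left(i \sqrt{38} - 3364\right) \left(-4580 + 7\right) = \left(-3364 + i \sqrt{38}\right) \left(-4573\right) = 15383572 - 4573 i \sqrt{38}$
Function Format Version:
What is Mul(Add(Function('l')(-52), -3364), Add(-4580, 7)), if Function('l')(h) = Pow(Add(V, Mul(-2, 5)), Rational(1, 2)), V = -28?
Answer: Add(15383572, Mul(-4573, I, Pow(38, Rational(1, 2)))) ≈ Add(1.5384e+7, Mul(-28190., I))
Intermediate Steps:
Function('l')(h) = Mul(I, Pow(38, Rational(1, 2))) (Function('l')(h) = Pow(Add(-28, Mul(-2, 5)), Rational(1, 2)) = Pow(Add(-28, -10), Rational(1, 2)) = Pow(-38, Rational(1, 2)) = Mul(I, Pow(38, Rational(1, 2))))
Mul(Add(Function('l')(-52), -3364), Add(-4580, 7)) = Mul(Add(Mul(I, Pow(38, Rational(1, 2))), -3364), Add(-4580, 7)) = Mul(Add(-3364, Mul(I, Pow(38, Rational(1, 2)))), -4573) = Add(15383572, Mul(-4573, I, Pow(38, Rational(1, 2))))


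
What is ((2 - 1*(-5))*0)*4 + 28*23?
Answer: 644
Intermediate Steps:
((2 - 1*(-5))*0)*4 + 28*23 = ((2 + 5)*0)*4 + 644 = (7*0)*4 + 644 = 0*4 + 644 = 0 + 644 = 644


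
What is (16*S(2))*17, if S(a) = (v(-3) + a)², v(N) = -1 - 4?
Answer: 2448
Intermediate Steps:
v(N) = -5
S(a) = (-5 + a)²
(16*S(2))*17 = (16*(-5 + 2)²)*17 = (16*(-3)²)*17 = (16*9)*17 = 144*17 = 2448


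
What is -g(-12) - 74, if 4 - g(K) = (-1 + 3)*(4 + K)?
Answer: -94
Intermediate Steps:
g(K) = -4 - 2*K (g(K) = 4 - (-1 + 3)*(4 + K) = 4 - 2*(4 + K) = 4 - (8 + 2*K) = 4 + (-8 - 2*K) = -4 - 2*K)
-g(-12) - 74 = -(-4 - 2*(-12)) - 74 = -(-4 + 24) - 74 = -1*20 - 74 = -20 - 74 = -94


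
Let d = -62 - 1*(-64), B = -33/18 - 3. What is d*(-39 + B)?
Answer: -263/3 ≈ -87.667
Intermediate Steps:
B = -29/6 (B = -33*1/18 - 3 = -11/6 - 3 = -29/6 ≈ -4.8333)
d = 2 (d = -62 + 64 = 2)
d*(-39 + B) = 2*(-39 - 29/6) = 2*(-263/6) = -263/3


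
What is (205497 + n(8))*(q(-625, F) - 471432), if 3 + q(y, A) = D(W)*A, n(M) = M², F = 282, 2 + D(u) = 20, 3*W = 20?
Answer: -95865222399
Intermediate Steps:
W = 20/3 (W = (⅓)*20 = 20/3 ≈ 6.6667)
D(u) = 18 (D(u) = -2 + 20 = 18)
q(y, A) = -3 + 18*A
(205497 + n(8))*(q(-625, F) - 471432) = (205497 + 8²)*((-3 + 18*282) - 471432) = (205497 + 64)*((-3 + 5076) - 471432) = 205561*(5073 - 471432) = 205561*(-466359) = -95865222399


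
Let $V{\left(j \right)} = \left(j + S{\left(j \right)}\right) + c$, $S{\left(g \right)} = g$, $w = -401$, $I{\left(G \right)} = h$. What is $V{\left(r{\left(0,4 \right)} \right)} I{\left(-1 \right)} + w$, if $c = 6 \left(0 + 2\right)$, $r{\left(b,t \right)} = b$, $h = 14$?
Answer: $-233$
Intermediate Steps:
$I{\left(G \right)} = 14$
$c = 12$ ($c = 6 \cdot 2 = 12$)
$V{\left(j \right)} = 12 + 2 j$ ($V{\left(j \right)} = \left(j + j\right) + 12 = 2 j + 12 = 12 + 2 j$)
$V{\left(r{\left(0,4 \right)} \right)} I{\left(-1 \right)} + w = \left(12 + 2 \cdot 0\right) 14 - 401 = \left(12 + 0\right) 14 - 401 = 12 \cdot 14 - 401 = 168 - 401 = -233$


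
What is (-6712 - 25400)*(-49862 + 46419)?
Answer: 110561616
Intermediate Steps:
(-6712 - 25400)*(-49862 + 46419) = -32112*(-3443) = 110561616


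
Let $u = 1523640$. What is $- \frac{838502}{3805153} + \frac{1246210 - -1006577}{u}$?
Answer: $\frac{2431541341377}{1932561105640} \approx 1.2582$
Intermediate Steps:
$- \frac{838502}{3805153} + \frac{1246210 - -1006577}{u} = - \frac{838502}{3805153} + \frac{1246210 - -1006577}{1523640} = \left(-838502\right) \frac{1}{3805153} + \left(1246210 + 1006577\right) \frac{1}{1523640} = - \frac{838502}{3805153} + 2252787 \cdot \frac{1}{1523640} = - \frac{838502}{3805153} + \frac{750929}{507880} = \frac{2431541341377}{1932561105640}$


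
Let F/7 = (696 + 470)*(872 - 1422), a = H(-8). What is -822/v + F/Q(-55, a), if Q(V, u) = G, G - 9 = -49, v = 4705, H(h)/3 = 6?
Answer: 1056059131/9410 ≈ 1.1223e+5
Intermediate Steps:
H(h) = 18 (H(h) = 3*6 = 18)
G = -40 (G = 9 - 49 = -40)
a = 18
Q(V, u) = -40
F = -4489100 (F = 7*((696 + 470)*(872 - 1422)) = 7*(1166*(-550)) = 7*(-641300) = -4489100)
-822/v + F/Q(-55, a) = -822/4705 - 4489100/(-40) = -822*1/4705 - 4489100*(-1/40) = -822/4705 + 224455/2 = 1056059131/9410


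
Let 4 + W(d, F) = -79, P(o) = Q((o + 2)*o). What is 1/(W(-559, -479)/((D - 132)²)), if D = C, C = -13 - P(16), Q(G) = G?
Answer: -187489/83 ≈ -2258.9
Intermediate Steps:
P(o) = o*(2 + o) (P(o) = (o + 2)*o = (2 + o)*o = o*(2 + o))
W(d, F) = -83 (W(d, F) = -4 - 79 = -83)
C = -301 (C = -13 - 16*(2 + 16) = -13 - 16*18 = -13 - 1*288 = -13 - 288 = -301)
D = -301
1/(W(-559, -479)/((D - 132)²)) = 1/(-83/(-301 - 132)²) = 1/(-83/((-433)²)) = 1/(-83/187489) = -187489/83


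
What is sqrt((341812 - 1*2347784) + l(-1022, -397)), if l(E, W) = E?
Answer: I*sqrt(2006994) ≈ 1416.7*I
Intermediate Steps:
sqrt((341812 - 1*2347784) + l(-1022, -397)) = sqrt((341812 - 1*2347784) - 1022) = sqrt((341812 - 2347784) - 1022) = sqrt(-2005972 - 1022) = sqrt(-2006994) = I*sqrt(2006994)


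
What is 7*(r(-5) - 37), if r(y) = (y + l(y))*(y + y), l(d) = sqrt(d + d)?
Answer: 91 - 70*I*sqrt(10) ≈ 91.0 - 221.36*I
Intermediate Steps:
l(d) = sqrt(2)*sqrt(d) (l(d) = sqrt(2*d) = sqrt(2)*sqrt(d))
r(y) = 2*y*(y + sqrt(2)*sqrt(y)) (r(y) = (y + sqrt(2)*sqrt(y))*(y + y) = (y + sqrt(2)*sqrt(y))*(2*y) = 2*y*(y + sqrt(2)*sqrt(y)))
7*(r(-5) - 37) = 7*(2*(-5)*(-5 + sqrt(2)*sqrt(-5)) - 37) = 7*(2*(-5)*(-5 + sqrt(2)*(I*sqrt(5))) - 37) = 7*(2*(-5)*(-5 + I*sqrt(10)) - 37) = 7*((50 - 10*I*sqrt(10)) - 37) = 7*(13 - 10*I*sqrt(10)) = 91 - 70*I*sqrt(10)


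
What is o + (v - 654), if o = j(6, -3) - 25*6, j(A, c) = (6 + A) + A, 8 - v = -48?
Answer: -730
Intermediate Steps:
v = 56 (v = 8 - 1*(-48) = 8 + 48 = 56)
j(A, c) = 6 + 2*A
o = -132 (o = (6 + 2*6) - 25*6 = (6 + 12) - 150 = 18 - 150 = -132)
o + (v - 654) = -132 + (56 - 654) = -132 - 598 = -730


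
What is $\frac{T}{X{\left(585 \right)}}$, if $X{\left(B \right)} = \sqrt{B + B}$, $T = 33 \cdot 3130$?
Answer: $\frac{3443 \sqrt{130}}{13} \approx 3019.7$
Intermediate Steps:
$T = 103290$
$X{\left(B \right)} = \sqrt{2} \sqrt{B}$ ($X{\left(B \right)} = \sqrt{2 B} = \sqrt{2} \sqrt{B}$)
$\frac{T}{X{\left(585 \right)}} = \frac{103290}{\sqrt{2} \sqrt{585}} = \frac{103290}{\sqrt{2} \cdot 3 \sqrt{65}} = \frac{103290}{3 \sqrt{130}} = 103290 \frac{\sqrt{130}}{390} = \frac{3443 \sqrt{130}}{13}$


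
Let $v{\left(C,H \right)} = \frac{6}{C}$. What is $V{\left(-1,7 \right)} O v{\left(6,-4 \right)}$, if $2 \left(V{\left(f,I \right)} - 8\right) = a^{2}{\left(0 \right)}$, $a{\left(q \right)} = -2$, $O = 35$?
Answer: $350$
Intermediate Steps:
$V{\left(f,I \right)} = 10$ ($V{\left(f,I \right)} = 8 + \frac{\left(-2\right)^{2}}{2} = 8 + \frac{1}{2} \cdot 4 = 8 + 2 = 10$)
$V{\left(-1,7 \right)} O v{\left(6,-4 \right)} = 10 \cdot 35 \cdot \frac{6}{6} = 350 \cdot 6 \cdot \frac{1}{6} = 350 \cdot 1 = 350$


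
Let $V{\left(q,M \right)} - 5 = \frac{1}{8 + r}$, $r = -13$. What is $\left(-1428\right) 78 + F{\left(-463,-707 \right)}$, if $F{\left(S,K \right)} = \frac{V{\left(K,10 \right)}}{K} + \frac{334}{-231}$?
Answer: $- \frac{12993669982}{116655} \approx -1.1139 \cdot 10^{5}$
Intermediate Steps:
$V{\left(q,M \right)} = \frac{24}{5}$ ($V{\left(q,M \right)} = 5 + \frac{1}{8 - 13} = 5 + \frac{1}{-5} = 5 - \frac{1}{5} = \frac{24}{5}$)
$F{\left(S,K \right)} = - \frac{334}{231} + \frac{24}{5 K}$ ($F{\left(S,K \right)} = \frac{24}{5 K} + \frac{334}{-231} = \frac{24}{5 K} + 334 \left(- \frac{1}{231}\right) = \frac{24}{5 K} - \frac{334}{231} = - \frac{334}{231} + \frac{24}{5 K}$)
$\left(-1428\right) 78 + F{\left(-463,-707 \right)} = \left(-1428\right) 78 + \frac{2 \left(2772 - -590345\right)}{1155 \left(-707\right)} = -111384 + \frac{2}{1155} \left(- \frac{1}{707}\right) \left(2772 + 590345\right) = -111384 + \frac{2}{1155} \left(- \frac{1}{707}\right) 593117 = -111384 - \frac{169462}{116655} = - \frac{12993669982}{116655}$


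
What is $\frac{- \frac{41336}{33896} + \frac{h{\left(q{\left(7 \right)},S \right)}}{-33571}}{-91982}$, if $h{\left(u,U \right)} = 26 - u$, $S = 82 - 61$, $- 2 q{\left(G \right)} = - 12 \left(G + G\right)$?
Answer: $\frac{4681503}{353609452922} \approx 1.3239 \cdot 10^{-5}$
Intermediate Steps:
$q{\left(G \right)} = 12 G$ ($q{\left(G \right)} = - \frac{\left(-12\right) \left(G + G\right)}{2} = - \frac{\left(-12\right) 2 G}{2} = - \frac{\left(-24\right) G}{2} = 12 G$)
$S = 21$
$\frac{- \frac{41336}{33896} + \frac{h{\left(q{\left(7 \right)},S \right)}}{-33571}}{-91982} = \frac{- \frac{41336}{33896} + \frac{26 - 12 \cdot 7}{-33571}}{-91982} = \left(\left(-41336\right) \frac{1}{33896} + \left(26 - 84\right) \left(- \frac{1}{33571}\right)\right) \left(- \frac{1}{91982}\right) = \left(- \frac{5167}{4237} + \left(26 - 84\right) \left(- \frac{1}{33571}\right)\right) \left(- \frac{1}{91982}\right) = \left(- \frac{5167}{4237} - - \frac{58}{33571}\right) \left(- \frac{1}{91982}\right) = \left(- \frac{5167}{4237} + \frac{58}{33571}\right) \left(- \frac{1}{91982}\right) = \left(- \frac{173215611}{142240327}\right) \left(- \frac{1}{91982}\right) = \frac{4681503}{353609452922}$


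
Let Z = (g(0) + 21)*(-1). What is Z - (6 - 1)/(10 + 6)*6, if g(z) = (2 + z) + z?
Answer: -199/8 ≈ -24.875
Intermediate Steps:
g(z) = 2 + 2*z
Z = -23 (Z = ((2 + 2*0) + 21)*(-1) = ((2 + 0) + 21)*(-1) = (2 + 21)*(-1) = 23*(-1) = -23)
Z - (6 - 1)/(10 + 6)*6 = -23 - (6 - 1)/(10 + 6)*6 = -23 - 5/16*6 = -23 - 5*(1/16)*6 = -23 - 5*6/16 = -23 - 1*15/8 = -23 - 15/8 = -199/8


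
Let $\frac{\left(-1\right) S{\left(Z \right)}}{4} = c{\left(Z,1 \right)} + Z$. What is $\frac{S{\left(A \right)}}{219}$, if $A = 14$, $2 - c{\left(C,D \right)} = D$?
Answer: $- \frac{20}{73} \approx -0.27397$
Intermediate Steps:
$c{\left(C,D \right)} = 2 - D$
$S{\left(Z \right)} = -4 - 4 Z$ ($S{\left(Z \right)} = - 4 \left(\left(2 - 1\right) + Z\right) = - 4 \left(1 + Z\right) = -4 - 4 Z$)
$\frac{S{\left(A \right)}}{219} = \frac{-4 - 56}{219} = \left(-4 - 56\right) \frac{1}{219} = \left(-60\right) \frac{1}{219} = - \frac{20}{73}$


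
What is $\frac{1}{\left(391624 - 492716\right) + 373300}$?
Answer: $\frac{1}{272208} \approx 3.6737 \cdot 10^{-6}$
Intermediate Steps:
$\frac{1}{\left(391624 - 492716\right) + 373300} = \frac{1}{-101092 + 373300} = \frac{1}{272208}$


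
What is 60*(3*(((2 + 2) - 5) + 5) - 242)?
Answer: -13800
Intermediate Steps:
60*(3*(((2 + 2) - 5) + 5) - 242) = 60*(3*((4 - 5) + 5) - 242) = 60*(3*(-1 + 5) - 242) = 60*(3*4 - 242) = 60*(12 - 242) = 60*(-230) = -13800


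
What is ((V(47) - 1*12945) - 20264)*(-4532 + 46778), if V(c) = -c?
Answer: -1404932976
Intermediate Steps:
((V(47) - 1*12945) - 20264)*(-4532 + 46778) = ((-1*47 - 1*12945) - 20264)*(-4532 + 46778) = ((-47 - 12945) - 20264)*42246 = (-12992 - 20264)*42246 = -33256*42246 = -1404932976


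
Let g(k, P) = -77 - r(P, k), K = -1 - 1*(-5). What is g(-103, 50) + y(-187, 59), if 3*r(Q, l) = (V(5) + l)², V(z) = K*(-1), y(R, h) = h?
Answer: -11503/3 ≈ -3834.3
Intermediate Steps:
K = 4 (K = -1 + 5 = 4)
V(z) = -4 (V(z) = 4*(-1) = -4)
r(Q, l) = (-4 + l)²/3
g(k, P) = -77 - (-4 + k)²/3
g(-103, 50) + y(-187, 59) = (-77 - (-4 - 103)²/3) + 59 = (-77 - ⅓*(-107)²) + 59 = (-77 - ⅓*11449) + 59 = (-77 - 11449/3) + 59 = -11680/3 + 59 = -11503/3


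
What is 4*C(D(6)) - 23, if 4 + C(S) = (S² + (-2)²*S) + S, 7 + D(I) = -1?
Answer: 57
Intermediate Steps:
D(I) = -8 (D(I) = -7 - 1 = -8)
C(S) = -4 + S² + 5*S (C(S) = -4 + ((S² + (-2)²*S) + S) = -4 + ((S² + 4*S) + S) = -4 + (S² + 5*S) = -4 + S² + 5*S)
4*C(D(6)) - 23 = 4*(-4 + (-8)² + 5*(-8)) - 23 = 4*(-4 + 64 - 40) - 23 = 4*20 - 23 = 80 - 23 = 57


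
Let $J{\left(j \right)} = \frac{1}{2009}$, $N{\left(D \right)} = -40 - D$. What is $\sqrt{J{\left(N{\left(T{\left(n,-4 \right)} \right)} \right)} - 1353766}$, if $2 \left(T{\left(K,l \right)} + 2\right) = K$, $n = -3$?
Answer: $\frac{i \sqrt{111508351613}}{287} \approx 1163.5 i$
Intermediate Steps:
$T{\left(K,l \right)} = -2 + \frac{K}{2}$
$J{\left(j \right)} = \frac{1}{2009}$
$\sqrt{J{\left(N{\left(T{\left(n,-4 \right)} \right)} \right)} - 1353766} = \sqrt{\frac{1}{2009} - 1353766} = \sqrt{- \frac{2719715893}{2009}} = \frac{i \sqrt{111508351613}}{287}$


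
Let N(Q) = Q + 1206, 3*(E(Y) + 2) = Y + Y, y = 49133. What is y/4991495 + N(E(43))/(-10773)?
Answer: -16870619083/161320126905 ≈ -0.10458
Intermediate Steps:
E(Y) = -2 + 2*Y/3 (E(Y) = -2 + (Y + Y)/3 = -2 + (2*Y)/3 = -2 + 2*Y/3)
N(Q) = 1206 + Q
y/4991495 + N(E(43))/(-10773) = 49133/4991495 + (1206 + (-2 + (⅔)*43))/(-10773) = 49133*(1/4991495) + (1206 + (-2 + 86/3))*(-1/10773) = 49133/4991495 + (1206 + 80/3)*(-1/10773) = 49133/4991495 + (3698/3)*(-1/10773) = 49133/4991495 - 3698/32319 = -16870619083/161320126905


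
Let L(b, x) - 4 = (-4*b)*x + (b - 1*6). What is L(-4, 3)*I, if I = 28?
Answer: 1176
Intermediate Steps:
L(b, x) = -2 + b - 4*b*x (L(b, x) = 4 + ((-4*b)*x + (b - 1*6)) = 4 + (-4*b*x + (b - 6)) = 4 + (-4*b*x + (-6 + b)) = 4 + (-6 + b - 4*b*x) = -2 + b - 4*b*x)
L(-4, 3)*I = (-2 - 4 - 4*(-4)*3)*28 = (-2 - 4 + 48)*28 = 42*28 = 1176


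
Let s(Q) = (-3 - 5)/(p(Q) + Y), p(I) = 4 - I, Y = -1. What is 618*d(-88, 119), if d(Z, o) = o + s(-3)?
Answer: 72718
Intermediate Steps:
s(Q) = -8/(3 - Q) (s(Q) = (-3 - 5)/((4 - Q) - 1) = -8/(3 - Q))
d(Z, o) = -4/3 + o (d(Z, o) = o + 8/(-3 - 3) = o + 8/(-6) = o + 8*(-⅙) = o - 4/3 = -4/3 + o)
618*d(-88, 119) = 618*(-4/3 + 119) = 618*(353/3) = 72718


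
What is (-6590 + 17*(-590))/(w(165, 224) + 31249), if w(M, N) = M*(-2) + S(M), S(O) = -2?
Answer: -16620/30917 ≈ -0.53757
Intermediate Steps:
w(M, N) = -2 - 2*M (w(M, N) = M*(-2) - 2 = -2*M - 2 = -2 - 2*M)
(-6590 + 17*(-590))/(w(165, 224) + 31249) = (-6590 + 17*(-590))/((-2 - 2*165) + 31249) = (-6590 - 10030)/((-2 - 330) + 31249) = -16620/(-332 + 31249) = -16620/30917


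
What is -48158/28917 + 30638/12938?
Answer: 131445421/187064073 ≈ 0.70268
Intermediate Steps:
-48158/28917 + 30638/12938 = -48158*1/28917 + 30638*(1/12938) = -48158/28917 + 15319/6469 = 131445421/187064073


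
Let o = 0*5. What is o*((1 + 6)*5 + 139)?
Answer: 0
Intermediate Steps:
o = 0
o*((1 + 6)*5 + 139) = 0*((1 + 6)*5 + 139) = 0*(7*5 + 139) = 0*(35 + 139) = 0*174 = 0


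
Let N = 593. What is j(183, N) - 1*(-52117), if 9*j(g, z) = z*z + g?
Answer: 820885/9 ≈ 91210.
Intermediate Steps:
j(g, z) = g/9 + z**2/9 (j(g, z) = (z*z + g)/9 = (z**2 + g)/9 = (g + z**2)/9 = g/9 + z**2/9)
j(183, N) - 1*(-52117) = ((1/9)*183 + (1/9)*593**2) - 1*(-52117) = (61/3 + (1/9)*351649) + 52117 = (61/3 + 351649/9) + 52117 = 351832/9 + 52117 = 820885/9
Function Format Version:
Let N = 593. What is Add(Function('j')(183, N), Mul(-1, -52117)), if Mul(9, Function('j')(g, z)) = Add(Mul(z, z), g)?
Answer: Rational(820885, 9) ≈ 91210.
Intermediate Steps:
Function('j')(g, z) = Add(Mul(Rational(1, 9), g), Mul(Rational(1, 9), Pow(z, 2))) (Function('j')(g, z) = Mul(Rational(1, 9), Add(Mul(z, z), g)) = Mul(Rational(1, 9), Add(Pow(z, 2), g)) = Mul(Rational(1, 9), Add(g, Pow(z, 2))) = Add(Mul(Rational(1, 9), g), Mul(Rational(1, 9), Pow(z, 2))))
Add(Function('j')(183, N), Mul(-1, -52117)) = Add(Add(Mul(Rational(1, 9), 183), Mul(Rational(1, 9), Pow(593, 2))), Mul(-1, -52117)) = Add(Add(Rational(61, 3), Mul(Rational(1, 9), 351649)), 52117) = Add(Add(Rational(61, 3), Rational(351649, 9)), 52117) = Add(Rational(351832, 9), 52117) = Rational(820885, 9)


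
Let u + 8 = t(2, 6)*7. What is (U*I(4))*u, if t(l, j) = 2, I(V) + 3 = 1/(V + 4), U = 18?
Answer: -621/2 ≈ -310.50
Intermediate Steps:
I(V) = -3 + 1/(4 + V) (I(V) = -3 + 1/(V + 4) = -3 + 1/(4 + V))
u = 6 (u = -8 + 2*7 = -8 + 14 = 6)
(U*I(4))*u = (18*((-11 - 3*4)/(4 + 4)))*6 = (18*((-11 - 12)/8))*6 = (18*((⅛)*(-23)))*6 = (18*(-23/8))*6 = -207/4*6 = -621/2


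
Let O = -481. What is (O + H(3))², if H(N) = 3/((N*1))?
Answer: 230400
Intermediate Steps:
H(N) = 3/N
(O + H(3))² = (-481 + 3/3)² = (-481 + 3*(⅓))² = (-481 + 1)² = (-480)² = 230400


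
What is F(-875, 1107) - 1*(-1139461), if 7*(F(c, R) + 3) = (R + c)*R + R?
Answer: 8234137/7 ≈ 1.1763e+6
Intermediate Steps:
F(c, R) = -3 + R/7 + R*(R + c)/7 (F(c, R) = -3 + ((R + c)*R + R)/7 = -3 + (R*(R + c) + R)/7 = -3 + (R + R*(R + c))/7 = -3 + (R/7 + R*(R + c)/7) = -3 + R/7 + R*(R + c)/7)
F(-875, 1107) - 1*(-1139461) = (-3 + (⅐)*1107 + (⅐)*1107² + (⅐)*1107*(-875)) - 1*(-1139461) = (-3 + 1107/7 + (⅐)*1225449 - 138375) + 1139461 = (-3 + 1107/7 + 1225449/7 - 138375) + 1139461 = 257910/7 + 1139461 = 8234137/7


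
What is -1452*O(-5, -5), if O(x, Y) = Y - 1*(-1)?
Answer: 5808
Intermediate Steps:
O(x, Y) = 1 + Y (O(x, Y) = Y + 1 = 1 + Y)
-1452*O(-5, -5) = -1452*(1 - 5) = -1452*(-4) = 5808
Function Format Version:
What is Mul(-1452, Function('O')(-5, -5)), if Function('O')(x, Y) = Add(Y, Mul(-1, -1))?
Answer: 5808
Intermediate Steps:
Function('O')(x, Y) = Add(1, Y) (Function('O')(x, Y) = Add(Y, 1) = Add(1, Y))
Mul(-1452, Function('O')(-5, -5)) = Mul(-1452, Add(1, -5)) = Mul(-1452, -4) = 5808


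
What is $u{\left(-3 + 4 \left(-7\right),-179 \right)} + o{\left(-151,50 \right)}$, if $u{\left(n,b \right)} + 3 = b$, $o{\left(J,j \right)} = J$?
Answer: $-333$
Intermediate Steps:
$u{\left(n,b \right)} = -3 + b$
$u{\left(-3 + 4 \left(-7\right),-179 \right)} + o{\left(-151,50 \right)} = \left(-3 - 179\right) - 151 = -182 - 151 = -333$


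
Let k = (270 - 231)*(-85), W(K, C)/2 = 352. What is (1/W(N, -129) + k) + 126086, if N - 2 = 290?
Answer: 86430785/704 ≈ 1.2277e+5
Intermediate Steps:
N = 292 (N = 2 + 290 = 292)
W(K, C) = 704 (W(K, C) = 2*352 = 704)
k = -3315 (k = 39*(-85) = -3315)
(1/W(N, -129) + k) + 126086 = (1/704 - 3315) + 126086 = -2333759/704 + 126086 = 86430785/704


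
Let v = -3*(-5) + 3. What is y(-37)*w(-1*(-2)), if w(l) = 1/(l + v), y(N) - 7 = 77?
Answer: 21/5 ≈ 4.2000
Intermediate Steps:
v = 18 (v = 15 + 3 = 18)
y(N) = 84 (y(N) = 7 + 77 = 84)
w(l) = 1/(18 + l) (w(l) = 1/(l + 18) = 1/(18 + l))
y(-37)*w(-1*(-2)) = 84/(18 - 1*(-2)) = 84/(18 + 2) = 84/20 = 84*(1/20) = 21/5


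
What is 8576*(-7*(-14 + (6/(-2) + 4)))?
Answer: 780416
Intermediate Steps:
8576*(-7*(-14 + (6/(-2) + 4))) = 8576*(-7*(-14 + (-½*6 + 4))) = 8576*(-7*(-14 + (-3 + 4))) = 8576*(-7*(-14 + 1)) = 8576*(-7*(-13)) = 8576*91 = 780416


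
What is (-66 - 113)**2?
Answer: 32041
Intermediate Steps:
(-66 - 113)**2 = (-179)**2 = 32041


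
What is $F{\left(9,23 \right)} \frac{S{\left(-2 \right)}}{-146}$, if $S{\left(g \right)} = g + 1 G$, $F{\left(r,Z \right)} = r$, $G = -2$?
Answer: $\frac{18}{73} \approx 0.24658$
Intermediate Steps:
$S{\left(g \right)} = -2 + g$ ($S{\left(g \right)} = g + 1 \left(-2\right) = g - 2 = -2 + g$)
$F{\left(9,23 \right)} \frac{S{\left(-2 \right)}}{-146} = 9 \frac{-2 - 2}{-146} = 9 \left(\left(-4\right) \left(- \frac{1}{146}\right)\right) = 9 \cdot \frac{2}{73} = \frac{18}{73}$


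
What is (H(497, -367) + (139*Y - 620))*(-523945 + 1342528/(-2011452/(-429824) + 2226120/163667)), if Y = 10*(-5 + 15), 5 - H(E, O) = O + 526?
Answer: -1901216814416254083614/321512029341 ≈ -5.9134e+9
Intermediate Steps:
H(E, O) = -521 - O (H(E, O) = 5 - (O + 526) = 5 - (526 + O) = 5 + (-526 - O) = -521 - O)
Y = 100 (Y = 10*10 = 100)
(H(497, -367) + (139*Y - 620))*(-523945 + 1342528/(-2011452/(-429824) + 2226120/163667)) = ((-521 - 1*(-367)) + (139*100 - 620))*(-523945 + 1342528/(-2011452/(-429824) + 2226120/163667)) = ((-521 + 367) + (13900 - 620))*(-523945 + 1342528/(-2011452*(-1/429824) + 2226120*(1/163667))) = (-154 + 13280)*(-523945 + 1342528/(502863/107456 + 2226120/163667)) = 13126*(-523945 + 1342528/(321512029341/17587001152)) = 13126*(-523945 + 1342528*(17587001152/321512029341)) = 13126*(-523945 + 23611041482592256/321512029341) = 13126*(-144843578730477989/321512029341) = -1901216814416254083614/321512029341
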